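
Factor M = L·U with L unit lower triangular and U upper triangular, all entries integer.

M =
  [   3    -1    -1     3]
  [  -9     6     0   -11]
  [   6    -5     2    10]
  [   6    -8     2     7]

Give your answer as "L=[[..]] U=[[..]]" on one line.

  row1 -= -3·row0 → [0,3,-3,-2]
  row2 -= 2·row0 → [0,-3,4,4]
  row3 -= 2·row0 → [0,-6,4,1]
  row2 -= -1·row1 → [0,0,1,2]
  row3 -= -2·row1 → [0,0,-2,-3]
  row3 -= -2·row2 → [0,0,0,1]

L=[[1,0,0,0],[-3,1,0,0],[2,-1,1,0],[2,-2,-2,1]] U=[[3,-1,-1,3],[0,3,-3,-2],[0,0,1,2],[0,0,0,1]]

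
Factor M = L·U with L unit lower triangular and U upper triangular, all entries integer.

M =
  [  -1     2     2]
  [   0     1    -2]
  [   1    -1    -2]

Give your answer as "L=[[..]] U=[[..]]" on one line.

L=[[1,0,0],[0,1,0],[-1,1,1]] U=[[-1,2,2],[0,1,-2],[0,0,2]]

  row1 -= 0·row0 → [0,1,-2]
  row2 -= -1·row0 → [0,1,0]
  row2 -= 1·row1 → [0,0,2]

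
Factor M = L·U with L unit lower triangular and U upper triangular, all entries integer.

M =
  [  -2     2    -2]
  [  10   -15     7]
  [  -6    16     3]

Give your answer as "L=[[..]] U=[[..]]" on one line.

L=[[1,0,0],[-5,1,0],[3,-2,1]] U=[[-2,2,-2],[0,-5,-3],[0,0,3]]

  R1 -= -5·R0 → [0,-5,-3]
  R2 -= 3·R0 → [0,10,9]
  R2 -= -2·R1 → [0,0,3]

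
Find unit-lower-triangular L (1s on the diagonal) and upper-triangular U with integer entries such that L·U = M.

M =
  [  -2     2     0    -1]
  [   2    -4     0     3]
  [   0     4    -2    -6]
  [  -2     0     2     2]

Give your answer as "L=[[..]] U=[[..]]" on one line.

  row1 -= -1·row0 → [0,-2,0,2]
  row2 -= 0·row0 → [0,4,-2,-6]
  row3 -= 1·row0 → [0,-2,2,3]
  row2 -= -2·row1 → [0,0,-2,-2]
  row3 -= 1·row1 → [0,0,2,1]
  row3 -= -1·row2 → [0,0,0,-1]

L=[[1,0,0,0],[-1,1,0,0],[0,-2,1,0],[1,1,-1,1]] U=[[-2,2,0,-1],[0,-2,0,2],[0,0,-2,-2],[0,0,0,-1]]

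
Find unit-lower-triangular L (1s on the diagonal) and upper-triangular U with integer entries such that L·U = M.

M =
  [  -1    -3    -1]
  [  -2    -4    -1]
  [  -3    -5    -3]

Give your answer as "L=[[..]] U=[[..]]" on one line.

L=[[1,0,0],[2,1,0],[3,2,1]] U=[[-1,-3,-1],[0,2,1],[0,0,-2]]

  row1 -= 2·row0 → [0,2,1]
  row2 -= 3·row0 → [0,4,0]
  row2 -= 2·row1 → [0,0,-2]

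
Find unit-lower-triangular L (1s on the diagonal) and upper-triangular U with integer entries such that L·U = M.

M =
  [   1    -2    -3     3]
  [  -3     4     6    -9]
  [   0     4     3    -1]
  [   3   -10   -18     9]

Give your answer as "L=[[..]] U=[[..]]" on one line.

L=[[1,0,0,0],[-3,1,0,0],[0,-2,1,0],[3,2,1,1]] U=[[1,-2,-3,3],[0,-2,-3,0],[0,0,-3,-1],[0,0,0,1]]

  R1 -= -3·R0 → [0,-2,-3,0]
  R2 -= 0·R0 → [0,4,3,-1]
  R3 -= 3·R0 → [0,-4,-9,0]
  R2 -= -2·R1 → [0,0,-3,-1]
  R3 -= 2·R1 → [0,0,-3,0]
  R3 -= 1·R2 → [0,0,0,1]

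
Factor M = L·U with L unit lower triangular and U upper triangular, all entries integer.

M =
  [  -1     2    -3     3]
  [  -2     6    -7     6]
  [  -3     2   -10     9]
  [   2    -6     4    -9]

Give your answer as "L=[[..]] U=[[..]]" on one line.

L=[[1,0,0,0],[2,1,0,0],[3,-2,1,0],[-2,-1,1,1]] U=[[-1,2,-3,3],[0,2,-1,0],[0,0,-3,0],[0,0,0,-3]]

  r1 -= 2·r0 → [0,2,-1,0]
  r2 -= 3·r0 → [0,-4,-1,0]
  r3 -= -2·r0 → [0,-2,-2,-3]
  r2 -= -2·r1 → [0,0,-3,0]
  r3 -= -1·r1 → [0,0,-3,-3]
  r3 -= 1·r2 → [0,0,0,-3]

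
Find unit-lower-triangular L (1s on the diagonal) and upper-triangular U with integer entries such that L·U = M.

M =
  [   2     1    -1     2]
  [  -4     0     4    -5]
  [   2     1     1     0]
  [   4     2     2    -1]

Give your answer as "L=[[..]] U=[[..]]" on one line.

L=[[1,0,0,0],[-2,1,0,0],[1,0,1,0],[2,0,2,1]] U=[[2,1,-1,2],[0,2,2,-1],[0,0,2,-2],[0,0,0,-1]]

  R1 -= -2·R0 → [0,2,2,-1]
  R2 -= 1·R0 → [0,0,2,-2]
  R3 -= 2·R0 → [0,0,4,-5]
  R2 -= 0·R1 → [0,0,2,-2]
  R3 -= 0·R1 → [0,0,4,-5]
  R3 -= 2·R2 → [0,0,0,-1]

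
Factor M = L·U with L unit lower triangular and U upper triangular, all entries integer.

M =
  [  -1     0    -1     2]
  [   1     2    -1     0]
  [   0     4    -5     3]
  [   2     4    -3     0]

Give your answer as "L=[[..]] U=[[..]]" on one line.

L=[[1,0,0,0],[-1,1,0,0],[0,2,1,0],[-2,2,1,1]] U=[[-1,0,-1,2],[0,2,-2,2],[0,0,-1,-1],[0,0,0,1]]

  row1 -= -1·row0 → [0,2,-2,2]
  row2 -= 0·row0 → [0,4,-5,3]
  row3 -= -2·row0 → [0,4,-5,4]
  row2 -= 2·row1 → [0,0,-1,-1]
  row3 -= 2·row1 → [0,0,-1,0]
  row3 -= 1·row2 → [0,0,0,1]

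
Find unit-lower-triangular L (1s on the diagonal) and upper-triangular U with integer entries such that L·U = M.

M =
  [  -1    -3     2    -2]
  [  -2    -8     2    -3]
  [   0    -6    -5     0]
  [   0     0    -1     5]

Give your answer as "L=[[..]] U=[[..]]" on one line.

  r1 -= 2·r0 → [0,-2,-2,1]
  r2 -= 0·r0 → [0,-6,-5,0]
  r3 -= 0·r0 → [0,0,-1,5]
  r2 -= 3·r1 → [0,0,1,-3]
  r3 -= 0·r1 → [0,0,-1,5]
  r3 -= -1·r2 → [0,0,0,2]

L=[[1,0,0,0],[2,1,0,0],[0,3,1,0],[0,0,-1,1]] U=[[-1,-3,2,-2],[0,-2,-2,1],[0,0,1,-3],[0,0,0,2]]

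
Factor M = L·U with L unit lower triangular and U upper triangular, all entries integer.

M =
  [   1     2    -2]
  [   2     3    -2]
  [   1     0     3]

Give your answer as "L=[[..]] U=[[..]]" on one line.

L=[[1,0,0],[2,1,0],[1,2,1]] U=[[1,2,-2],[0,-1,2],[0,0,1]]

  r1 -= 2·r0 → [0,-1,2]
  r2 -= 1·r0 → [0,-2,5]
  r2 -= 2·r1 → [0,0,1]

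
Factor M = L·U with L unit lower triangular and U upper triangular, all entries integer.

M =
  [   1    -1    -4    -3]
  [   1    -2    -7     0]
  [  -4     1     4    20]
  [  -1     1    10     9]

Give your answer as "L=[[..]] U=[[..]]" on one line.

L=[[1,0,0,0],[1,1,0,0],[-4,3,1,0],[-1,0,-2,1]] U=[[1,-1,-4,-3],[0,-1,-3,3],[0,0,-3,-1],[0,0,0,4]]

  R1 -= 1·R0 → [0,-1,-3,3]
  R2 -= -4·R0 → [0,-3,-12,8]
  R3 -= -1·R0 → [0,0,6,6]
  R2 -= 3·R1 → [0,0,-3,-1]
  R3 -= 0·R1 → [0,0,6,6]
  R3 -= -2·R2 → [0,0,0,4]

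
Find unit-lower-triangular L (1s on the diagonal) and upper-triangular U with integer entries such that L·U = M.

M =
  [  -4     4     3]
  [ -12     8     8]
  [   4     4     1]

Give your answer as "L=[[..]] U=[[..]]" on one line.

  R1 -= 3·R0 → [0,-4,-1]
  R2 -= -1·R0 → [0,8,4]
  R2 -= -2·R1 → [0,0,2]

L=[[1,0,0],[3,1,0],[-1,-2,1]] U=[[-4,4,3],[0,-4,-1],[0,0,2]]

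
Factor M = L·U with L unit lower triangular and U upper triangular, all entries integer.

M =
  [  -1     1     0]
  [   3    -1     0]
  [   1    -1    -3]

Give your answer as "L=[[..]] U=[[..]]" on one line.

  R1 -= -3·R0 → [0,2,0]
  R2 -= -1·R0 → [0,0,-3]
  R2 -= 0·R1 → [0,0,-3]

L=[[1,0,0],[-3,1,0],[-1,0,1]] U=[[-1,1,0],[0,2,0],[0,0,-3]]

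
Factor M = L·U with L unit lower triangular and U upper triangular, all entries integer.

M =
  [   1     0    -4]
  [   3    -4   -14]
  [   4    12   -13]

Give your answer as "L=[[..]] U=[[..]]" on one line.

L=[[1,0,0],[3,1,0],[4,-3,1]] U=[[1,0,-4],[0,-4,-2],[0,0,-3]]

  row1 -= 3·row0 → [0,-4,-2]
  row2 -= 4·row0 → [0,12,3]
  row2 -= -3·row1 → [0,0,-3]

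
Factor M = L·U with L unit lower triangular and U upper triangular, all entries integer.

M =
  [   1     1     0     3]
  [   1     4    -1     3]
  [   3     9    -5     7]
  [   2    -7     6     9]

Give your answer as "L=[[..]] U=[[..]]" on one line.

L=[[1,0,0,0],[1,1,0,0],[3,2,1,0],[2,-3,-1,1]] U=[[1,1,0,3],[0,3,-1,0],[0,0,-3,-2],[0,0,0,1]]

  row1 -= 1·row0 → [0,3,-1,0]
  row2 -= 3·row0 → [0,6,-5,-2]
  row3 -= 2·row0 → [0,-9,6,3]
  row2 -= 2·row1 → [0,0,-3,-2]
  row3 -= -3·row1 → [0,0,3,3]
  row3 -= -1·row2 → [0,0,0,1]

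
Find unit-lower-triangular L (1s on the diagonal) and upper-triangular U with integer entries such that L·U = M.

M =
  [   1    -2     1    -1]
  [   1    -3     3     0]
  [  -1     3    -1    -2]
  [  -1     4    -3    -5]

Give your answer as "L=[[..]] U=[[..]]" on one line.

  R1 -= 1·R0 → [0,-1,2,1]
  R2 -= -1·R0 → [0,1,0,-3]
  R3 -= -1·R0 → [0,2,-2,-6]
  R2 -= -1·R1 → [0,0,2,-2]
  R3 -= -2·R1 → [0,0,2,-4]
  R3 -= 1·R2 → [0,0,0,-2]

L=[[1,0,0,0],[1,1,0,0],[-1,-1,1,0],[-1,-2,1,1]] U=[[1,-2,1,-1],[0,-1,2,1],[0,0,2,-2],[0,0,0,-2]]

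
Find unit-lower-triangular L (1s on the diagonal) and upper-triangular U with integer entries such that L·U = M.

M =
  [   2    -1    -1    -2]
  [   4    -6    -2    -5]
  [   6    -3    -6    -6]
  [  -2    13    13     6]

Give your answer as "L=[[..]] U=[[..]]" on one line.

  R1 -= 2·R0 → [0,-4,0,-1]
  R2 -= 3·R0 → [0,0,-3,0]
  R3 -= -1·R0 → [0,12,12,4]
  R2 -= 0·R1 → [0,0,-3,0]
  R3 -= -3·R1 → [0,0,12,1]
  R3 -= -4·R2 → [0,0,0,1]

L=[[1,0,0,0],[2,1,0,0],[3,0,1,0],[-1,-3,-4,1]] U=[[2,-1,-1,-2],[0,-4,0,-1],[0,0,-3,0],[0,0,0,1]]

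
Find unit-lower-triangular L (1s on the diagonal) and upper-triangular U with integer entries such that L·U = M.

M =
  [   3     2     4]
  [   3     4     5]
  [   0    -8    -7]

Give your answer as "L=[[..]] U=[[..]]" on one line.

L=[[1,0,0],[1,1,0],[0,-4,1]] U=[[3,2,4],[0,2,1],[0,0,-3]]

  row1 -= 1·row0 → [0,2,1]
  row2 -= 0·row0 → [0,-8,-7]
  row2 -= -4·row1 → [0,0,-3]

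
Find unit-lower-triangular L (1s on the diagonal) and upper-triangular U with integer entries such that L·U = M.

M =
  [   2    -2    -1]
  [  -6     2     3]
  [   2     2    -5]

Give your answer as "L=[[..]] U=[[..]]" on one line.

  r1 -= -3·r0 → [0,-4,0]
  r2 -= 1·r0 → [0,4,-4]
  r2 -= -1·r1 → [0,0,-4]

L=[[1,0,0],[-3,1,0],[1,-1,1]] U=[[2,-2,-1],[0,-4,0],[0,0,-4]]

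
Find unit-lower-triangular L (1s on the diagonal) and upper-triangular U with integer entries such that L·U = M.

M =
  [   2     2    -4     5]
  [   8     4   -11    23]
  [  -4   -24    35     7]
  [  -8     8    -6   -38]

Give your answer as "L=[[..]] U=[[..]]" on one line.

  row1 -= 4·row0 → [0,-4,5,3]
  row2 -= -2·row0 → [0,-20,27,17]
  row3 -= -4·row0 → [0,16,-22,-18]
  row2 -= 5·row1 → [0,0,2,2]
  row3 -= -4·row1 → [0,0,-2,-6]
  row3 -= -1·row2 → [0,0,0,-4]

L=[[1,0,0,0],[4,1,0,0],[-2,5,1,0],[-4,-4,-1,1]] U=[[2,2,-4,5],[0,-4,5,3],[0,0,2,2],[0,0,0,-4]]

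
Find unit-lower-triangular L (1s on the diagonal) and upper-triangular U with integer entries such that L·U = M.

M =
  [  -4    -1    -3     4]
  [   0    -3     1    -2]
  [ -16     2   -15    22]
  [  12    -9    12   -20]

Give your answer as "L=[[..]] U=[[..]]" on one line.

  row1 -= 0·row0 → [0,-3,1,-2]
  row2 -= 4·row0 → [0,6,-3,6]
  row3 -= -3·row0 → [0,-12,3,-8]
  row2 -= -2·row1 → [0,0,-1,2]
  row3 -= 4·row1 → [0,0,-1,0]
  row3 -= 1·row2 → [0,0,0,-2]

L=[[1,0,0,0],[0,1,0,0],[4,-2,1,0],[-3,4,1,1]] U=[[-4,-1,-3,4],[0,-3,1,-2],[0,0,-1,2],[0,0,0,-2]]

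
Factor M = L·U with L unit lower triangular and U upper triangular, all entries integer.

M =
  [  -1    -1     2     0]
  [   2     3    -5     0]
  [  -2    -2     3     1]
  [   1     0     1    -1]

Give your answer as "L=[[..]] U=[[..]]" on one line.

L=[[1,0,0,0],[-2,1,0,0],[2,0,1,0],[-1,-1,-2,1]] U=[[-1,-1,2,0],[0,1,-1,0],[0,0,-1,1],[0,0,0,1]]

  R1 -= -2·R0 → [0,1,-1,0]
  R2 -= 2·R0 → [0,0,-1,1]
  R3 -= -1·R0 → [0,-1,3,-1]
  R2 -= 0·R1 → [0,0,-1,1]
  R3 -= -1·R1 → [0,0,2,-1]
  R3 -= -2·R2 → [0,0,0,1]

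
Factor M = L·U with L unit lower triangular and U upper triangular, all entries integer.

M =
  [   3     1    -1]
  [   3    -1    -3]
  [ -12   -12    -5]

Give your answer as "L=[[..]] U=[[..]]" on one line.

  R1 -= 1·R0 → [0,-2,-2]
  R2 -= -4·R0 → [0,-8,-9]
  R2 -= 4·R1 → [0,0,-1]

L=[[1,0,0],[1,1,0],[-4,4,1]] U=[[3,1,-1],[0,-2,-2],[0,0,-1]]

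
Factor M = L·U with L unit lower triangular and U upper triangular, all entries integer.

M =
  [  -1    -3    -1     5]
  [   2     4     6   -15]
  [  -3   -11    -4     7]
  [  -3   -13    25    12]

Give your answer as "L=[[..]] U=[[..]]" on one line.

L=[[1,0,0,0],[-2,1,0,0],[3,1,1,0],[3,2,-4,1]] U=[[-1,-3,-1,5],[0,-2,4,-5],[0,0,-5,-3],[0,0,0,-5]]

  row1 -= -2·row0 → [0,-2,4,-5]
  row2 -= 3·row0 → [0,-2,-1,-8]
  row3 -= 3·row0 → [0,-4,28,-3]
  row2 -= 1·row1 → [0,0,-5,-3]
  row3 -= 2·row1 → [0,0,20,7]
  row3 -= -4·row2 → [0,0,0,-5]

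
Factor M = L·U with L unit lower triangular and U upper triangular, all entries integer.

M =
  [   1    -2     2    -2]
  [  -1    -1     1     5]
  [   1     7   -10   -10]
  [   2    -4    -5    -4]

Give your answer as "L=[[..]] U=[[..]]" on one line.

L=[[1,0,0,0],[-1,1,0,0],[1,-3,1,0],[2,0,3,1]] U=[[1,-2,2,-2],[0,-3,3,3],[0,0,-3,1],[0,0,0,-3]]

  row1 -= -1·row0 → [0,-3,3,3]
  row2 -= 1·row0 → [0,9,-12,-8]
  row3 -= 2·row0 → [0,0,-9,0]
  row2 -= -3·row1 → [0,0,-3,1]
  row3 -= 0·row1 → [0,0,-9,0]
  row3 -= 3·row2 → [0,0,0,-3]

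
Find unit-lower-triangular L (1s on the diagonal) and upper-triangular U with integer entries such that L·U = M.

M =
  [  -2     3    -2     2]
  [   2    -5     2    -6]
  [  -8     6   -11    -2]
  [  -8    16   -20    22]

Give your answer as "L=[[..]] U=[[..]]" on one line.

L=[[1,0,0,0],[-1,1,0,0],[4,3,1,0],[4,-2,4,1]] U=[[-2,3,-2,2],[0,-2,0,-4],[0,0,-3,2],[0,0,0,-2]]

  R1 -= -1·R0 → [0,-2,0,-4]
  R2 -= 4·R0 → [0,-6,-3,-10]
  R3 -= 4·R0 → [0,4,-12,14]
  R2 -= 3·R1 → [0,0,-3,2]
  R3 -= -2·R1 → [0,0,-12,6]
  R3 -= 4·R2 → [0,0,0,-2]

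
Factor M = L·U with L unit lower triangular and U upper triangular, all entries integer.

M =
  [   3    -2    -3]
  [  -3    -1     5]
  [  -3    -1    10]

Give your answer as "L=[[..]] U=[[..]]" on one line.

L=[[1,0,0],[-1,1,0],[-1,1,1]] U=[[3,-2,-3],[0,-3,2],[0,0,5]]

  r1 -= -1·r0 → [0,-3,2]
  r2 -= -1·r0 → [0,-3,7]
  r2 -= 1·r1 → [0,0,5]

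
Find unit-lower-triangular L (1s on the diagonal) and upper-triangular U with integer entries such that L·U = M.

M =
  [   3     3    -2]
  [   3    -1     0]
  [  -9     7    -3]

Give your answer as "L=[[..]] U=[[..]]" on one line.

  r1 -= 1·r0 → [0,-4,2]
  r2 -= -3·r0 → [0,16,-9]
  r2 -= -4·r1 → [0,0,-1]

L=[[1,0,0],[1,1,0],[-3,-4,1]] U=[[3,3,-2],[0,-4,2],[0,0,-1]]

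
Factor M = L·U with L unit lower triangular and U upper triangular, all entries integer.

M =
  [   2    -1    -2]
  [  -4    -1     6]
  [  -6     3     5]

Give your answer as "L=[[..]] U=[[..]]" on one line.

L=[[1,0,0],[-2,1,0],[-3,0,1]] U=[[2,-1,-2],[0,-3,2],[0,0,-1]]

  row1 -= -2·row0 → [0,-3,2]
  row2 -= -3·row0 → [0,0,-1]
  row2 -= 0·row1 → [0,0,-1]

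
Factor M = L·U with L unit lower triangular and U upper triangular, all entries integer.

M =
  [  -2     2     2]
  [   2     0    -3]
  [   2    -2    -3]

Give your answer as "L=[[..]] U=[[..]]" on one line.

  R1 -= -1·R0 → [0,2,-1]
  R2 -= -1·R0 → [0,0,-1]
  R2 -= 0·R1 → [0,0,-1]

L=[[1,0,0],[-1,1,0],[-1,0,1]] U=[[-2,2,2],[0,2,-1],[0,0,-1]]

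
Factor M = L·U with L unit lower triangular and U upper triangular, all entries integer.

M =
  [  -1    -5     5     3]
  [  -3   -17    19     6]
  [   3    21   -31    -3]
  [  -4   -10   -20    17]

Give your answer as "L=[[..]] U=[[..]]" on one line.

L=[[1,0,0,0],[3,1,0,0],[-3,-3,1,0],[4,-5,5,1]] U=[[-1,-5,5,3],[0,-2,4,-3],[0,0,-4,-3],[0,0,0,5]]

  r1 -= 3·r0 → [0,-2,4,-3]
  r2 -= -3·r0 → [0,6,-16,6]
  r3 -= 4·r0 → [0,10,-40,5]
  r2 -= -3·r1 → [0,0,-4,-3]
  r3 -= -5·r1 → [0,0,-20,-10]
  r3 -= 5·r2 → [0,0,0,5]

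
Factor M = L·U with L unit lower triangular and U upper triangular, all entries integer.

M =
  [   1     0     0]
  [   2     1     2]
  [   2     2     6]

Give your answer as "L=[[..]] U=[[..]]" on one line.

  r1 -= 2·r0 → [0,1,2]
  r2 -= 2·r0 → [0,2,6]
  r2 -= 2·r1 → [0,0,2]

L=[[1,0,0],[2,1,0],[2,2,1]] U=[[1,0,0],[0,1,2],[0,0,2]]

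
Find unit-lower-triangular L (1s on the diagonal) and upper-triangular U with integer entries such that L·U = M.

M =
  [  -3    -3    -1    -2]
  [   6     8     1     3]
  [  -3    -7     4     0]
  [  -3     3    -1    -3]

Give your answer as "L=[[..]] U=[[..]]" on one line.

L=[[1,0,0,0],[-2,1,0,0],[1,-2,1,0],[1,3,1,1]] U=[[-3,-3,-1,-2],[0,2,-1,-1],[0,0,3,0],[0,0,0,2]]

  R1 -= -2·R0 → [0,2,-1,-1]
  R2 -= 1·R0 → [0,-4,5,2]
  R3 -= 1·R0 → [0,6,0,-1]
  R2 -= -2·R1 → [0,0,3,0]
  R3 -= 3·R1 → [0,0,3,2]
  R3 -= 1·R2 → [0,0,0,2]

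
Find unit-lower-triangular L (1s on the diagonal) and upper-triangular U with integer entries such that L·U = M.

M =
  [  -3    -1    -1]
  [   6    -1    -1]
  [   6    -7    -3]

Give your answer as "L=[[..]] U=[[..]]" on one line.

  r1 -= -2·r0 → [0,-3,-3]
  r2 -= -2·r0 → [0,-9,-5]
  r2 -= 3·r1 → [0,0,4]

L=[[1,0,0],[-2,1,0],[-2,3,1]] U=[[-3,-1,-1],[0,-3,-3],[0,0,4]]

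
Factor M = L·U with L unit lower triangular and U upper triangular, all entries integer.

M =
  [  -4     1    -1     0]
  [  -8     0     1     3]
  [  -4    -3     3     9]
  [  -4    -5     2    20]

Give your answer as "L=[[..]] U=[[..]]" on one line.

  R1 -= 2·R0 → [0,-2,3,3]
  R2 -= 1·R0 → [0,-4,4,9]
  R3 -= 1·R0 → [0,-6,3,20]
  R2 -= 2·R1 → [0,0,-2,3]
  R3 -= 3·R1 → [0,0,-6,11]
  R3 -= 3·R2 → [0,0,0,2]

L=[[1,0,0,0],[2,1,0,0],[1,2,1,0],[1,3,3,1]] U=[[-4,1,-1,0],[0,-2,3,3],[0,0,-2,3],[0,0,0,2]]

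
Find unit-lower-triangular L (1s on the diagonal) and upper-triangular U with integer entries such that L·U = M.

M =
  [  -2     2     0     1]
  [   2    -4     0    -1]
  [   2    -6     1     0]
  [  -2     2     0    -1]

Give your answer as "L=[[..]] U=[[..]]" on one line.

  r1 -= -1·r0 → [0,-2,0,0]
  r2 -= -1·r0 → [0,-4,1,1]
  r3 -= 1·r0 → [0,0,0,-2]
  r2 -= 2·r1 → [0,0,1,1]
  r3 -= 0·r1 → [0,0,0,-2]
  r3 -= 0·r2 → [0,0,0,-2]

L=[[1,0,0,0],[-1,1,0,0],[-1,2,1,0],[1,0,0,1]] U=[[-2,2,0,1],[0,-2,0,0],[0,0,1,1],[0,0,0,-2]]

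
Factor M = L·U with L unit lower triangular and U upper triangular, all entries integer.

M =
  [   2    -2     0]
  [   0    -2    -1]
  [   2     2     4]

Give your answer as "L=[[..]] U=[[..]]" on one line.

L=[[1,0,0],[0,1,0],[1,-2,1]] U=[[2,-2,0],[0,-2,-1],[0,0,2]]

  r1 -= 0·r0 → [0,-2,-1]
  r2 -= 1·r0 → [0,4,4]
  r2 -= -2·r1 → [0,0,2]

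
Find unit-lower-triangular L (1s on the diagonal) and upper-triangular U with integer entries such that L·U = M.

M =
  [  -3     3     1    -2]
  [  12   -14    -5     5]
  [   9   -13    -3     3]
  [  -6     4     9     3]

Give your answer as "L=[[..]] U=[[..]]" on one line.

L=[[1,0,0,0],[-4,1,0,0],[-3,2,1,0],[2,1,4,1]] U=[[-3,3,1,-2],[0,-2,-1,-3],[0,0,2,3],[0,0,0,-2]]

  row1 -= -4·row0 → [0,-2,-1,-3]
  row2 -= -3·row0 → [0,-4,0,-3]
  row3 -= 2·row0 → [0,-2,7,7]
  row2 -= 2·row1 → [0,0,2,3]
  row3 -= 1·row1 → [0,0,8,10]
  row3 -= 4·row2 → [0,0,0,-2]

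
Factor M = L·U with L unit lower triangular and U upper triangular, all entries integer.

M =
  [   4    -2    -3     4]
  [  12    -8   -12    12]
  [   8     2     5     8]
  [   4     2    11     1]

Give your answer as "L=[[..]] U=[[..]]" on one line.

  row1 -= 3·row0 → [0,-2,-3,0]
  row2 -= 2·row0 → [0,6,11,0]
  row3 -= 1·row0 → [0,4,14,-3]
  row2 -= -3·row1 → [0,0,2,0]
  row3 -= -2·row1 → [0,0,8,-3]
  row3 -= 4·row2 → [0,0,0,-3]

L=[[1,0,0,0],[3,1,0,0],[2,-3,1,0],[1,-2,4,1]] U=[[4,-2,-3,4],[0,-2,-3,0],[0,0,2,0],[0,0,0,-3]]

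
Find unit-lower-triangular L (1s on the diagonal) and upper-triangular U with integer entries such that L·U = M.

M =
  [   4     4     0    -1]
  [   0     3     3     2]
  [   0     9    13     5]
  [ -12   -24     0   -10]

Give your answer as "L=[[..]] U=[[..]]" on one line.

L=[[1,0,0,0],[0,1,0,0],[0,3,1,0],[-3,-4,3,1]] U=[[4,4,0,-1],[0,3,3,2],[0,0,4,-1],[0,0,0,-2]]

  row1 -= 0·row0 → [0,3,3,2]
  row2 -= 0·row0 → [0,9,13,5]
  row3 -= -3·row0 → [0,-12,0,-13]
  row2 -= 3·row1 → [0,0,4,-1]
  row3 -= -4·row1 → [0,0,12,-5]
  row3 -= 3·row2 → [0,0,0,-2]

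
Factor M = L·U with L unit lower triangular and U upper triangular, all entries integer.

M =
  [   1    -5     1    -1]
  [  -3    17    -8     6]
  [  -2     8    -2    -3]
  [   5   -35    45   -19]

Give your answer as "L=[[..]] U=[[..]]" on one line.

L=[[1,0,0,0],[-3,1,0,0],[-2,-1,1,0],[5,-5,-3,1]] U=[[1,-5,1,-1],[0,2,-5,3],[0,0,-5,-2],[0,0,0,-5]]

  r1 -= -3·r0 → [0,2,-5,3]
  r2 -= -2·r0 → [0,-2,0,-5]
  r3 -= 5·r0 → [0,-10,40,-14]
  r2 -= -1·r1 → [0,0,-5,-2]
  r3 -= -5·r1 → [0,0,15,1]
  r3 -= -3·r2 → [0,0,0,-5]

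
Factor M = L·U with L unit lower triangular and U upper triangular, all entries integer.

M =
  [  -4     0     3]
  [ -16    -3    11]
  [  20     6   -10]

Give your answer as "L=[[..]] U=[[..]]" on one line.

  R1 -= 4·R0 → [0,-3,-1]
  R2 -= -5·R0 → [0,6,5]
  R2 -= -2·R1 → [0,0,3]

L=[[1,0,0],[4,1,0],[-5,-2,1]] U=[[-4,0,3],[0,-3,-1],[0,0,3]]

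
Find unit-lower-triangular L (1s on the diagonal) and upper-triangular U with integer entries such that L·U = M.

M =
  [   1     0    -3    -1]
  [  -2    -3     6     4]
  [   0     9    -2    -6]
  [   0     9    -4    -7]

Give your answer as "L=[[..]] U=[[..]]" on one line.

L=[[1,0,0,0],[-2,1,0,0],[0,-3,1,0],[0,-3,2,1]] U=[[1,0,-3,-1],[0,-3,0,2],[0,0,-2,0],[0,0,0,-1]]

  r1 -= -2·r0 → [0,-3,0,2]
  r2 -= 0·r0 → [0,9,-2,-6]
  r3 -= 0·r0 → [0,9,-4,-7]
  r2 -= -3·r1 → [0,0,-2,0]
  r3 -= -3·r1 → [0,0,-4,-1]
  r3 -= 2·r2 → [0,0,0,-1]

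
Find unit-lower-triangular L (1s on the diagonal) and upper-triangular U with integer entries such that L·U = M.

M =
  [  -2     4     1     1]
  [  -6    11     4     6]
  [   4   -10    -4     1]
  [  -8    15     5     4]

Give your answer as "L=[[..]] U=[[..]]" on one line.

  r1 -= 3·r0 → [0,-1,1,3]
  r2 -= -2·r0 → [0,-2,-2,3]
  r3 -= 4·r0 → [0,-1,1,0]
  r2 -= 2·r1 → [0,0,-4,-3]
  r3 -= 1·r1 → [0,0,0,-3]
  r3 -= 0·r2 → [0,0,0,-3]

L=[[1,0,0,0],[3,1,0,0],[-2,2,1,0],[4,1,0,1]] U=[[-2,4,1,1],[0,-1,1,3],[0,0,-4,-3],[0,0,0,-3]]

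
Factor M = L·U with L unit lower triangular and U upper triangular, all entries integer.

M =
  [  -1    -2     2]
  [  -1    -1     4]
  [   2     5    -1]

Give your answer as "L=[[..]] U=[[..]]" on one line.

L=[[1,0,0],[1,1,0],[-2,1,1]] U=[[-1,-2,2],[0,1,2],[0,0,1]]

  R1 -= 1·R0 → [0,1,2]
  R2 -= -2·R0 → [0,1,3]
  R2 -= 1·R1 → [0,0,1]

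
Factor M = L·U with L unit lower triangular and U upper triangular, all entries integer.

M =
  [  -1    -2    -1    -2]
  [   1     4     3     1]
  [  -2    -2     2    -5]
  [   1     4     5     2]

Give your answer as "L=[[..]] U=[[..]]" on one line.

  r1 -= -1·r0 → [0,2,2,-1]
  r2 -= 2·r0 → [0,2,4,-1]
  r3 -= -1·r0 → [0,2,4,0]
  r2 -= 1·r1 → [0,0,2,0]
  r3 -= 1·r1 → [0,0,2,1]
  r3 -= 1·r2 → [0,0,0,1]

L=[[1,0,0,0],[-1,1,0,0],[2,1,1,0],[-1,1,1,1]] U=[[-1,-2,-1,-2],[0,2,2,-1],[0,0,2,0],[0,0,0,1]]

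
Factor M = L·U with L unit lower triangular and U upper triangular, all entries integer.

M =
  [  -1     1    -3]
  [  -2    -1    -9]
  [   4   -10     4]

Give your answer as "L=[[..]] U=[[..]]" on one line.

  r1 -= 2·r0 → [0,-3,-3]
  r2 -= -4·r0 → [0,-6,-8]
  r2 -= 2·r1 → [0,0,-2]

L=[[1,0,0],[2,1,0],[-4,2,1]] U=[[-1,1,-3],[0,-3,-3],[0,0,-2]]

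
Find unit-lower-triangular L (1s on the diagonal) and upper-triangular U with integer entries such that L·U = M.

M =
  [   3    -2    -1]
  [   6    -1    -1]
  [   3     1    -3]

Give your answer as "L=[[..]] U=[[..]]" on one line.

  row1 -= 2·row0 → [0,3,1]
  row2 -= 1·row0 → [0,3,-2]
  row2 -= 1·row1 → [0,0,-3]

L=[[1,0,0],[2,1,0],[1,1,1]] U=[[3,-2,-1],[0,3,1],[0,0,-3]]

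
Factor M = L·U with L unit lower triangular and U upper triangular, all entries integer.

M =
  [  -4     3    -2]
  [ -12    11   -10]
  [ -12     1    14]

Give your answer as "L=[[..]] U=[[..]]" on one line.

L=[[1,0,0],[3,1,0],[3,-4,1]] U=[[-4,3,-2],[0,2,-4],[0,0,4]]

  row1 -= 3·row0 → [0,2,-4]
  row2 -= 3·row0 → [0,-8,20]
  row2 -= -4·row1 → [0,0,4]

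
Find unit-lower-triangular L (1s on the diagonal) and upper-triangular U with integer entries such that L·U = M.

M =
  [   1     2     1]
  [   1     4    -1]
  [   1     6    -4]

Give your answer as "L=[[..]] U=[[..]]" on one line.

  R1 -= 1·R0 → [0,2,-2]
  R2 -= 1·R0 → [0,4,-5]
  R2 -= 2·R1 → [0,0,-1]

L=[[1,0,0],[1,1,0],[1,2,1]] U=[[1,2,1],[0,2,-2],[0,0,-1]]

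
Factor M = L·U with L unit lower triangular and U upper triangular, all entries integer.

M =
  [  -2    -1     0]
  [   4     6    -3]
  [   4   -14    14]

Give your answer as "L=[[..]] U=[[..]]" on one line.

  row1 -= -2·row0 → [0,4,-3]
  row2 -= -2·row0 → [0,-16,14]
  row2 -= -4·row1 → [0,0,2]

L=[[1,0,0],[-2,1,0],[-2,-4,1]] U=[[-2,-1,0],[0,4,-3],[0,0,2]]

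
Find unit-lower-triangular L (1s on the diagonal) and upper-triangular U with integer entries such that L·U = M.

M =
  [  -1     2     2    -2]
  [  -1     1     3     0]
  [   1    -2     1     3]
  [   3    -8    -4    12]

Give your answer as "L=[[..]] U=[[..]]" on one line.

L=[[1,0,0,0],[1,1,0,0],[-1,0,1,0],[-3,2,0,1]] U=[[-1,2,2,-2],[0,-1,1,2],[0,0,3,1],[0,0,0,2]]

  row1 -= 1·row0 → [0,-1,1,2]
  row2 -= -1·row0 → [0,0,3,1]
  row3 -= -3·row0 → [0,-2,2,6]
  row2 -= 0·row1 → [0,0,3,1]
  row3 -= 2·row1 → [0,0,0,2]
  row3 -= 0·row2 → [0,0,0,2]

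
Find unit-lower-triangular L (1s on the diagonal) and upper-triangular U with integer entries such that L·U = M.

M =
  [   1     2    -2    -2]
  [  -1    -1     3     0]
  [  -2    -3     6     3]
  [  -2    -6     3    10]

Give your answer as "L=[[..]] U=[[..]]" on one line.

L=[[1,0,0,0],[-1,1,0,0],[-2,1,1,0],[-2,-2,1,1]] U=[[1,2,-2,-2],[0,1,1,-2],[0,0,1,1],[0,0,0,1]]

  row1 -= -1·row0 → [0,1,1,-2]
  row2 -= -2·row0 → [0,1,2,-1]
  row3 -= -2·row0 → [0,-2,-1,6]
  row2 -= 1·row1 → [0,0,1,1]
  row3 -= -2·row1 → [0,0,1,2]
  row3 -= 1·row2 → [0,0,0,1]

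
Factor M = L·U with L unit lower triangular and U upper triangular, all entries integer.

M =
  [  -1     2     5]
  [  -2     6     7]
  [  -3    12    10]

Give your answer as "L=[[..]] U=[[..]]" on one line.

  row1 -= 2·row0 → [0,2,-3]
  row2 -= 3·row0 → [0,6,-5]
  row2 -= 3·row1 → [0,0,4]

L=[[1,0,0],[2,1,0],[3,3,1]] U=[[-1,2,5],[0,2,-3],[0,0,4]]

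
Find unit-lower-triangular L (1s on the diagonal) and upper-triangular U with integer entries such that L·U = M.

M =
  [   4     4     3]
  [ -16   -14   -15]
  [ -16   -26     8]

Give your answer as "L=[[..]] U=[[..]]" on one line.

  R1 -= -4·R0 → [0,2,-3]
  R2 -= -4·R0 → [0,-10,20]
  R2 -= -5·R1 → [0,0,5]

L=[[1,0,0],[-4,1,0],[-4,-5,1]] U=[[4,4,3],[0,2,-3],[0,0,5]]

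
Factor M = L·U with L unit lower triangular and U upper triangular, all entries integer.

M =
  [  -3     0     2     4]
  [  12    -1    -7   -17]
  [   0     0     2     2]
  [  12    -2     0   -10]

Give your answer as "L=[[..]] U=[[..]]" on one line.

  row1 -= -4·row0 → [0,-1,1,-1]
  row2 -= 0·row0 → [0,0,2,2]
  row3 -= -4·row0 → [0,-2,8,6]
  row2 -= 0·row1 → [0,0,2,2]
  row3 -= 2·row1 → [0,0,6,8]
  row3 -= 3·row2 → [0,0,0,2]

L=[[1,0,0,0],[-4,1,0,0],[0,0,1,0],[-4,2,3,1]] U=[[-3,0,2,4],[0,-1,1,-1],[0,0,2,2],[0,0,0,2]]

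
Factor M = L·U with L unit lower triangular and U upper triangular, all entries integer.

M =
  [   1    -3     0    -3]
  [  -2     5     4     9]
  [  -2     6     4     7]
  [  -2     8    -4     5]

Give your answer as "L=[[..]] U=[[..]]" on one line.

  R1 -= -2·R0 → [0,-1,4,3]
  R2 -= -2·R0 → [0,0,4,1]
  R3 -= -2·R0 → [0,2,-4,-1]
  R2 -= 0·R1 → [0,0,4,1]
  R3 -= -2·R1 → [0,0,4,5]
  R3 -= 1·R2 → [0,0,0,4]

L=[[1,0,0,0],[-2,1,0,0],[-2,0,1,0],[-2,-2,1,1]] U=[[1,-3,0,-3],[0,-1,4,3],[0,0,4,1],[0,0,0,4]]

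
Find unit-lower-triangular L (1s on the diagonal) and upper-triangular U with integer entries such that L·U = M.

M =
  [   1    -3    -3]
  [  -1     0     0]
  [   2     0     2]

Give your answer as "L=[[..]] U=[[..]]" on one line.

  r1 -= -1·r0 → [0,-3,-3]
  r2 -= 2·r0 → [0,6,8]
  r2 -= -2·r1 → [0,0,2]

L=[[1,0,0],[-1,1,0],[2,-2,1]] U=[[1,-3,-3],[0,-3,-3],[0,0,2]]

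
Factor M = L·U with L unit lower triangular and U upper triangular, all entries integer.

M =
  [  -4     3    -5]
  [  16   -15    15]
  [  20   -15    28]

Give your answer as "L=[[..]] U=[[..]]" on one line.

  r1 -= -4·r0 → [0,-3,-5]
  r2 -= -5·r0 → [0,0,3]
  r2 -= 0·r1 → [0,0,3]

L=[[1,0,0],[-4,1,0],[-5,0,1]] U=[[-4,3,-5],[0,-3,-5],[0,0,3]]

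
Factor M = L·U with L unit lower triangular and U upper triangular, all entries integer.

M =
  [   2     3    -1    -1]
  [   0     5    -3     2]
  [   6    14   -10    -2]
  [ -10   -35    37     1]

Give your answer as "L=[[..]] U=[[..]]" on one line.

L=[[1,0,0,0],[0,1,0,0],[3,1,1,0],[-5,-4,-5,1]] U=[[2,3,-1,-1],[0,5,-3,2],[0,0,-4,-1],[0,0,0,-1]]

  row1 -= 0·row0 → [0,5,-3,2]
  row2 -= 3·row0 → [0,5,-7,1]
  row3 -= -5·row0 → [0,-20,32,-4]
  row2 -= 1·row1 → [0,0,-4,-1]
  row3 -= -4·row1 → [0,0,20,4]
  row3 -= -5·row2 → [0,0,0,-1]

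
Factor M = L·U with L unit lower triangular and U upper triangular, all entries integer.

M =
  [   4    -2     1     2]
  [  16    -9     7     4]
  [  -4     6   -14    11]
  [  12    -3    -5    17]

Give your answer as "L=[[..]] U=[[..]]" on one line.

L=[[1,0,0,0],[4,1,0,0],[-1,-4,1,0],[3,-3,-1,1]] U=[[4,-2,1,2],[0,-1,3,-4],[0,0,-1,-3],[0,0,0,-4]]

  r1 -= 4·r0 → [0,-1,3,-4]
  r2 -= -1·r0 → [0,4,-13,13]
  r3 -= 3·r0 → [0,3,-8,11]
  r2 -= -4·r1 → [0,0,-1,-3]
  r3 -= -3·r1 → [0,0,1,-1]
  r3 -= -1·r2 → [0,0,0,-4]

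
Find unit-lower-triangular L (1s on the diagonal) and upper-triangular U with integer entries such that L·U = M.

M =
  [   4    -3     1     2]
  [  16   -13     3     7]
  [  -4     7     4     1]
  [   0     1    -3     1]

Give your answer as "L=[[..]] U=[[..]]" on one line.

  row1 -= 4·row0 → [0,-1,-1,-1]
  row2 -= -1·row0 → [0,4,5,3]
  row3 -= 0·row0 → [0,1,-3,1]
  row2 -= -4·row1 → [0,0,1,-1]
  row3 -= -1·row1 → [0,0,-4,0]
  row3 -= -4·row2 → [0,0,0,-4]

L=[[1,0,0,0],[4,1,0,0],[-1,-4,1,0],[0,-1,-4,1]] U=[[4,-3,1,2],[0,-1,-1,-1],[0,0,1,-1],[0,0,0,-4]]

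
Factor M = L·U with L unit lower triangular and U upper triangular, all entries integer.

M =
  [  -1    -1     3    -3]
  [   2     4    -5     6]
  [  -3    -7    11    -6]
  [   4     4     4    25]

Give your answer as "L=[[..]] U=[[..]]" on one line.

L=[[1,0,0,0],[-2,1,0,0],[3,-2,1,0],[-4,0,4,1]] U=[[-1,-1,3,-3],[0,2,1,0],[0,0,4,3],[0,0,0,1]]

  r1 -= -2·r0 → [0,2,1,0]
  r2 -= 3·r0 → [0,-4,2,3]
  r3 -= -4·r0 → [0,0,16,13]
  r2 -= -2·r1 → [0,0,4,3]
  r3 -= 0·r1 → [0,0,16,13]
  r3 -= 4·r2 → [0,0,0,1]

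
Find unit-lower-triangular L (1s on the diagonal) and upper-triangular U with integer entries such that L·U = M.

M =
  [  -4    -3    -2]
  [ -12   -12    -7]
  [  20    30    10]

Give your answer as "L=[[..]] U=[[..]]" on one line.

  row1 -= 3·row0 → [0,-3,-1]
  row2 -= -5·row0 → [0,15,0]
  row2 -= -5·row1 → [0,0,-5]

L=[[1,0,0],[3,1,0],[-5,-5,1]] U=[[-4,-3,-2],[0,-3,-1],[0,0,-5]]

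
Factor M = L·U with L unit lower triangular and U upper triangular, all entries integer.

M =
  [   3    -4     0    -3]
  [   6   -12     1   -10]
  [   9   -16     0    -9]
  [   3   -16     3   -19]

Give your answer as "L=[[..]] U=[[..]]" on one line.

L=[[1,0,0,0],[2,1,0,0],[3,1,1,0],[1,3,0,1]] U=[[3,-4,0,-3],[0,-4,1,-4],[0,0,-1,4],[0,0,0,-4]]

  R1 -= 2·R0 → [0,-4,1,-4]
  R2 -= 3·R0 → [0,-4,0,0]
  R3 -= 1·R0 → [0,-12,3,-16]
  R2 -= 1·R1 → [0,0,-1,4]
  R3 -= 3·R1 → [0,0,0,-4]
  R3 -= 0·R2 → [0,0,0,-4]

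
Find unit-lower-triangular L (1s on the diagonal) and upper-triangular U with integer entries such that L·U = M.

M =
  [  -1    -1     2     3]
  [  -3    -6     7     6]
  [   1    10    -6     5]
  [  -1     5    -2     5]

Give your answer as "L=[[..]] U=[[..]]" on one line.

  r1 -= 3·r0 → [0,-3,1,-3]
  r2 -= -1·r0 → [0,9,-4,8]
  r3 -= 1·r0 → [0,6,-4,2]
  r2 -= -3·r1 → [0,0,-1,-1]
  r3 -= -2·r1 → [0,0,-2,-4]
  r3 -= 2·r2 → [0,0,0,-2]

L=[[1,0,0,0],[3,1,0,0],[-1,-3,1,0],[1,-2,2,1]] U=[[-1,-1,2,3],[0,-3,1,-3],[0,0,-1,-1],[0,0,0,-2]]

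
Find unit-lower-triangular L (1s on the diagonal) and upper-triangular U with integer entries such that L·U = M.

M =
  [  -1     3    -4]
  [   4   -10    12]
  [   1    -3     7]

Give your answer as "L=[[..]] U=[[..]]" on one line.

  R1 -= -4·R0 → [0,2,-4]
  R2 -= -1·R0 → [0,0,3]
  R2 -= 0·R1 → [0,0,3]

L=[[1,0,0],[-4,1,0],[-1,0,1]] U=[[-1,3,-4],[0,2,-4],[0,0,3]]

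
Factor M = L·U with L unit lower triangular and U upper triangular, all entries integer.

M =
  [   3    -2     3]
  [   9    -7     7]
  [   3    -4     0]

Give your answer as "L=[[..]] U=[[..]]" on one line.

  row1 -= 3·row0 → [0,-1,-2]
  row2 -= 1·row0 → [0,-2,-3]
  row2 -= 2·row1 → [0,0,1]

L=[[1,0,0],[3,1,0],[1,2,1]] U=[[3,-2,3],[0,-1,-2],[0,0,1]]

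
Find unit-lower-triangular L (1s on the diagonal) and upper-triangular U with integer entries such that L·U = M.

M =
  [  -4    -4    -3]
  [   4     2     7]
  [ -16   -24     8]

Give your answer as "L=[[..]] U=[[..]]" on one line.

  r1 -= -1·r0 → [0,-2,4]
  r2 -= 4·r0 → [0,-8,20]
  r2 -= 4·r1 → [0,0,4]

L=[[1,0,0],[-1,1,0],[4,4,1]] U=[[-4,-4,-3],[0,-2,4],[0,0,4]]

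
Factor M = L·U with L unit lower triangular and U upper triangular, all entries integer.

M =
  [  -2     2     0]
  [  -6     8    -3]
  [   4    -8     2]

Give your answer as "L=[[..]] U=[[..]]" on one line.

  row1 -= 3·row0 → [0,2,-3]
  row2 -= -2·row0 → [0,-4,2]
  row2 -= -2·row1 → [0,0,-4]

L=[[1,0,0],[3,1,0],[-2,-2,1]] U=[[-2,2,0],[0,2,-3],[0,0,-4]]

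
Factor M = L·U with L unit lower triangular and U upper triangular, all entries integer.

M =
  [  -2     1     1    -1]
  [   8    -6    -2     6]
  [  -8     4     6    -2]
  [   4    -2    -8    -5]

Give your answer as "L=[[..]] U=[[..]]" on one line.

L=[[1,0,0,0],[-4,1,0,0],[4,0,1,0],[-2,0,-3,1]] U=[[-2,1,1,-1],[0,-2,2,2],[0,0,2,2],[0,0,0,-1]]

  R1 -= -4·R0 → [0,-2,2,2]
  R2 -= 4·R0 → [0,0,2,2]
  R3 -= -2·R0 → [0,0,-6,-7]
  R2 -= 0·R1 → [0,0,2,2]
  R3 -= 0·R1 → [0,0,-6,-7]
  R3 -= -3·R2 → [0,0,0,-1]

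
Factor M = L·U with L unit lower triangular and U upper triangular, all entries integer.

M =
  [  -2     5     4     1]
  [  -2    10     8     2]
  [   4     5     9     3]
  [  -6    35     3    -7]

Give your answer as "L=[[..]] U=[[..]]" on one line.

L=[[1,0,0,0],[1,1,0,0],[-2,3,1,0],[3,4,-5,1]] U=[[-2,5,4,1],[0,5,4,1],[0,0,5,2],[0,0,0,-4]]

  r1 -= 1·r0 → [0,5,4,1]
  r2 -= -2·r0 → [0,15,17,5]
  r3 -= 3·r0 → [0,20,-9,-10]
  r2 -= 3·r1 → [0,0,5,2]
  r3 -= 4·r1 → [0,0,-25,-14]
  r3 -= -5·r2 → [0,0,0,-4]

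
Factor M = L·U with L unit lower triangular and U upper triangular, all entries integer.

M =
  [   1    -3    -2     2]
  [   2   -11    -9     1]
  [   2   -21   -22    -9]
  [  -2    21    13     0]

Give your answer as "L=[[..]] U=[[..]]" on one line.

  row1 -= 2·row0 → [0,-5,-5,-3]
  row2 -= 2·row0 → [0,-15,-18,-13]
  row3 -= -2·row0 → [0,15,9,4]
  row2 -= 3·row1 → [0,0,-3,-4]
  row3 -= -3·row1 → [0,0,-6,-5]
  row3 -= 2·row2 → [0,0,0,3]

L=[[1,0,0,0],[2,1,0,0],[2,3,1,0],[-2,-3,2,1]] U=[[1,-3,-2,2],[0,-5,-5,-3],[0,0,-3,-4],[0,0,0,3]]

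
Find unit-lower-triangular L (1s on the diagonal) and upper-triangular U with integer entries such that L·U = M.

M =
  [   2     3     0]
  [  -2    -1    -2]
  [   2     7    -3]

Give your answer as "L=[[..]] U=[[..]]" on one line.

  row1 -= -1·row0 → [0,2,-2]
  row2 -= 1·row0 → [0,4,-3]
  row2 -= 2·row1 → [0,0,1]

L=[[1,0,0],[-1,1,0],[1,2,1]] U=[[2,3,0],[0,2,-2],[0,0,1]]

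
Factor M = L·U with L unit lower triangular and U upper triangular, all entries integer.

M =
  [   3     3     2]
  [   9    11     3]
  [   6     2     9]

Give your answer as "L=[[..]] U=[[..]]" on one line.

  r1 -= 3·r0 → [0,2,-3]
  r2 -= 2·r0 → [0,-4,5]
  r2 -= -2·r1 → [0,0,-1]

L=[[1,0,0],[3,1,0],[2,-2,1]] U=[[3,3,2],[0,2,-3],[0,0,-1]]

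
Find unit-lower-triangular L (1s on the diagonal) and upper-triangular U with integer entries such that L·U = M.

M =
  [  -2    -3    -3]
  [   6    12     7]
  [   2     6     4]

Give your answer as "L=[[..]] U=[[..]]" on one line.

  row1 -= -3·row0 → [0,3,-2]
  row2 -= -1·row0 → [0,3,1]
  row2 -= 1·row1 → [0,0,3]

L=[[1,0,0],[-3,1,0],[-1,1,1]] U=[[-2,-3,-3],[0,3,-2],[0,0,3]]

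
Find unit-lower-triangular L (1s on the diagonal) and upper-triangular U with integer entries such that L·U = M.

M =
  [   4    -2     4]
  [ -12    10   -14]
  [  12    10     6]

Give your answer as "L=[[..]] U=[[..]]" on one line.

L=[[1,0,0],[-3,1,0],[3,4,1]] U=[[4,-2,4],[0,4,-2],[0,0,2]]

  R1 -= -3·R0 → [0,4,-2]
  R2 -= 3·R0 → [0,16,-6]
  R2 -= 4·R1 → [0,0,2]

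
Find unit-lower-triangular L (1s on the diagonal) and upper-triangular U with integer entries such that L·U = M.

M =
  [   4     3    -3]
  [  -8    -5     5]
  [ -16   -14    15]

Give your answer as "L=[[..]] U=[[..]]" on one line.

L=[[1,0,0],[-2,1,0],[-4,-2,1]] U=[[4,3,-3],[0,1,-1],[0,0,1]]

  R1 -= -2·R0 → [0,1,-1]
  R2 -= -4·R0 → [0,-2,3]
  R2 -= -2·R1 → [0,0,1]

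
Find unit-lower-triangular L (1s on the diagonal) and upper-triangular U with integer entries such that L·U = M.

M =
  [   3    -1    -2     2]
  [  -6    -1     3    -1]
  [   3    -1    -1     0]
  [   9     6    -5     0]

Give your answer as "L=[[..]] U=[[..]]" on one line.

L=[[1,0,0,0],[-2,1,0,0],[1,0,1,0],[3,-3,-2,1]] U=[[3,-1,-2,2],[0,-3,-1,3],[0,0,1,-2],[0,0,0,-1]]

  r1 -= -2·r0 → [0,-3,-1,3]
  r2 -= 1·r0 → [0,0,1,-2]
  r3 -= 3·r0 → [0,9,1,-6]
  r2 -= 0·r1 → [0,0,1,-2]
  r3 -= -3·r1 → [0,0,-2,3]
  r3 -= -2·r2 → [0,0,0,-1]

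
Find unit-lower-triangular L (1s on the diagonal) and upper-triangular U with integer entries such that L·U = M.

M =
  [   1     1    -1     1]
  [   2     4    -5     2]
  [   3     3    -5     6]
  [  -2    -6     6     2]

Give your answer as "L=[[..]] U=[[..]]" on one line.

  R1 -= 2·R0 → [0,2,-3,0]
  R2 -= 3·R0 → [0,0,-2,3]
  R3 -= -2·R0 → [0,-4,4,4]
  R2 -= 0·R1 → [0,0,-2,3]
  R3 -= -2·R1 → [0,0,-2,4]
  R3 -= 1·R2 → [0,0,0,1]

L=[[1,0,0,0],[2,1,0,0],[3,0,1,0],[-2,-2,1,1]] U=[[1,1,-1,1],[0,2,-3,0],[0,0,-2,3],[0,0,0,1]]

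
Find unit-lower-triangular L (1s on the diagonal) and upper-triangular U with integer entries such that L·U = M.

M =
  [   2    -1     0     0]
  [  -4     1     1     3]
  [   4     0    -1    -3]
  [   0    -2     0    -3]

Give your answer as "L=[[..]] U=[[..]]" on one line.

  r1 -= -2·r0 → [0,-1,1,3]
  r2 -= 2·r0 → [0,2,-1,-3]
  r3 -= 0·r0 → [0,-2,0,-3]
  r2 -= -2·r1 → [0,0,1,3]
  r3 -= 2·r1 → [0,0,-2,-9]
  r3 -= -2·r2 → [0,0,0,-3]

L=[[1,0,0,0],[-2,1,0,0],[2,-2,1,0],[0,2,-2,1]] U=[[2,-1,0,0],[0,-1,1,3],[0,0,1,3],[0,0,0,-3]]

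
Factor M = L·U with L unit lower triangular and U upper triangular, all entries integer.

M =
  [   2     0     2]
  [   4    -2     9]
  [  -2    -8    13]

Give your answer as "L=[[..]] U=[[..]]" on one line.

L=[[1,0,0],[2,1,0],[-1,4,1]] U=[[2,0,2],[0,-2,5],[0,0,-5]]

  row1 -= 2·row0 → [0,-2,5]
  row2 -= -1·row0 → [0,-8,15]
  row2 -= 4·row1 → [0,0,-5]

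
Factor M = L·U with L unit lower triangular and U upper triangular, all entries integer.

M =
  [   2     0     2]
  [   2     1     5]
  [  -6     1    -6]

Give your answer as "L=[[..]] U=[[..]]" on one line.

  R1 -= 1·R0 → [0,1,3]
  R2 -= -3·R0 → [0,1,0]
  R2 -= 1·R1 → [0,0,-3]

L=[[1,0,0],[1,1,0],[-3,1,1]] U=[[2,0,2],[0,1,3],[0,0,-3]]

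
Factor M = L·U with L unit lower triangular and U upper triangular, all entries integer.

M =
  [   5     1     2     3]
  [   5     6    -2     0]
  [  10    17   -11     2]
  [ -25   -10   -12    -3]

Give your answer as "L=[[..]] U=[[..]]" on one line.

  r1 -= 1·r0 → [0,5,-4,-3]
  r2 -= 2·r0 → [0,15,-15,-4]
  r3 -= -5·r0 → [0,-5,-2,12]
  r2 -= 3·r1 → [0,0,-3,5]
  r3 -= -1·r1 → [0,0,-6,9]
  r3 -= 2·r2 → [0,0,0,-1]

L=[[1,0,0,0],[1,1,0,0],[2,3,1,0],[-5,-1,2,1]] U=[[5,1,2,3],[0,5,-4,-3],[0,0,-3,5],[0,0,0,-1]]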